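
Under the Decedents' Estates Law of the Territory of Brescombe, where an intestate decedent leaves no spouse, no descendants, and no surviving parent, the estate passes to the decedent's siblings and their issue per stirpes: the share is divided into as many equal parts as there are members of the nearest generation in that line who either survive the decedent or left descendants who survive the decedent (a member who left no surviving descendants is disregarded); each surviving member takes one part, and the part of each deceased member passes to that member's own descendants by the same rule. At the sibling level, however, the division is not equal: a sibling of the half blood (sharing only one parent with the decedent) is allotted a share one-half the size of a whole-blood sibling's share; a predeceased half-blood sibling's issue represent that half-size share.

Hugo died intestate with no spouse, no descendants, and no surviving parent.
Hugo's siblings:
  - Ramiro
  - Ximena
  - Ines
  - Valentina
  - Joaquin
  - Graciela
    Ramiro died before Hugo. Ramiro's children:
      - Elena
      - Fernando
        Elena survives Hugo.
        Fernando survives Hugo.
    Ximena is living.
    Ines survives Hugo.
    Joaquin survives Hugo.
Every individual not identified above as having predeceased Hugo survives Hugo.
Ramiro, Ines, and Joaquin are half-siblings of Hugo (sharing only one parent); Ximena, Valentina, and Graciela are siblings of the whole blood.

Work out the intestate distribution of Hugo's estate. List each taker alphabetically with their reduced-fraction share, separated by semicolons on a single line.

No spouse, descendants, or parent survives, so the estate passes to Hugo's siblings per stirpes.
Half-blood siblings count for one-half the weight of whole-blood siblings at the initial division.
Dividing 1 in proportion to weights (total weight 9/2): Ramiro (weight 1/2) → 1/9; Ximena (weight 1) → 2/9; Ines (weight 1/2) → 1/9; Valentina (weight 1) → 2/9; Joaquin (weight 1/2) → 1/9; Graciela (weight 1) → 2/9.
Ramiro predeceased; the 1/9 allotted to Ramiro's branch passes to Ramiro's issue by representation.
The 1/9 is divided into 2 equal shares of 1/18 among Elena, Fernando.
Elena is living and takes 1/18.
Fernando is living and takes 1/18.
Ximena is living and takes 2/9.
Ines is living and takes 1/9.
Valentina is living and takes 2/9.
Joaquin is living and takes 1/9.
Graciela is living and takes 2/9.

Elena 1/18; Fernando 1/18; Graciela 2/9; Ines 1/9; Joaquin 1/9; Valentina 2/9; Ximena 2/9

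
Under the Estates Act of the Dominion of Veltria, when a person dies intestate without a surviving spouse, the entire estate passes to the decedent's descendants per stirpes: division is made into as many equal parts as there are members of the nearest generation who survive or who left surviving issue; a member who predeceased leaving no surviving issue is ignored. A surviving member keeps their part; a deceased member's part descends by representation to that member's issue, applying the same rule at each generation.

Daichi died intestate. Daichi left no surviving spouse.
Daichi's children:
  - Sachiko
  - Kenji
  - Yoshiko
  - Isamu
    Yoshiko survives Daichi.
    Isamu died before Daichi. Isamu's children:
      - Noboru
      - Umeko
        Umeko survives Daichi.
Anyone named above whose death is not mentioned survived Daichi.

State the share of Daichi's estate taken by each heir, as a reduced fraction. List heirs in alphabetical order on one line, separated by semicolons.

Kenji 1/4; Noboru 1/8; Sachiko 1/4; Umeko 1/8; Yoshiko 1/4

There is no surviving spouse, so the entire estate passes to Daichi's descendants per stirpes.
The estate is divided into 4 equal shares of 1/4 among Sachiko, Kenji, Yoshiko, Isamu.
Sachiko is living and takes 1/4.
Kenji is living and takes 1/4.
Yoshiko is living and takes 1/4.
Isamu predeceased; the 1/4 allotted to Isamu's branch passes to Isamu's issue by representation.
The 1/4 is divided into 2 equal shares of 1/8 among Noboru, Umeko.
Noboru is living and takes 1/8.
Umeko is living and takes 1/8.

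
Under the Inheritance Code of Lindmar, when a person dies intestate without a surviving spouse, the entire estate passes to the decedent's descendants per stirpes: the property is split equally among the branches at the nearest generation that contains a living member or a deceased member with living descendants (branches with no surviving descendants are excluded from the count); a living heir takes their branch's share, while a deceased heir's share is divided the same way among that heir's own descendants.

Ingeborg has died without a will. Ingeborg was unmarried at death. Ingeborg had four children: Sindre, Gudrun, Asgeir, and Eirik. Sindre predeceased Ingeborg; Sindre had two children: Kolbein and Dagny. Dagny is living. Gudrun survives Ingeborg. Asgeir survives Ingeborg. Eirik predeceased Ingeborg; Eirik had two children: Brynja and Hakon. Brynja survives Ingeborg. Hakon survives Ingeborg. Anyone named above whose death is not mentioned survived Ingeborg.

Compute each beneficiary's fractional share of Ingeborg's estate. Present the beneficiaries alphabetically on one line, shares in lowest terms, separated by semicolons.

Asgeir 1/4; Brynja 1/8; Dagny 1/8; Gudrun 1/4; Hakon 1/8; Kolbein 1/8

There is no surviving spouse, so the entire estate passes to Ingeborg's descendants per stirpes.
The estate is divided into 4 equal shares of 1/4 among Sindre, Gudrun, Asgeir, Eirik.
Sindre predeceased; the 1/4 allotted to Sindre's branch passes to Sindre's issue by representation.
The 1/4 is divided into 2 equal shares of 1/8 among Kolbein, Dagny.
Kolbein is living and takes 1/8.
Dagny is living and takes 1/8.
Gudrun is living and takes 1/4.
Asgeir is living and takes 1/4.
Eirik predeceased; the 1/4 allotted to Eirik's branch passes to Eirik's issue by representation.
The 1/4 is divided into 2 equal shares of 1/8 among Brynja, Hakon.
Brynja is living and takes 1/8.
Hakon is living and takes 1/8.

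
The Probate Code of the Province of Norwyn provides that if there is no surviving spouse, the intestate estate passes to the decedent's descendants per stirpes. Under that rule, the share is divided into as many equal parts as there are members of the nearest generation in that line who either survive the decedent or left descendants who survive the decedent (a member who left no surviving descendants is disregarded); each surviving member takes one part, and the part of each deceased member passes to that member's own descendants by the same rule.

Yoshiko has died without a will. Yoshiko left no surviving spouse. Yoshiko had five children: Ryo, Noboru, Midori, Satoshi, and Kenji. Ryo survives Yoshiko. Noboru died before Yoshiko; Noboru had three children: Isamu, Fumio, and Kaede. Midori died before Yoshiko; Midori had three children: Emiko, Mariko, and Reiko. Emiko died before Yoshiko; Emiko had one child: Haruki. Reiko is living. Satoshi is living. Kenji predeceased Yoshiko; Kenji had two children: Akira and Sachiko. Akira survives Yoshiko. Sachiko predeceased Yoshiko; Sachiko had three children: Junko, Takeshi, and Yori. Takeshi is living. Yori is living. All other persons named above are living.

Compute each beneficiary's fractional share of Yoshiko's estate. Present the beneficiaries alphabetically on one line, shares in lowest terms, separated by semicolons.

Akira 1/10; Fumio 1/15; Haruki 1/15; Isamu 1/15; Junko 1/30; Kaede 1/15; Mariko 1/15; Reiko 1/15; Ryo 1/5; Satoshi 1/5; Takeshi 1/30; Yori 1/30

There is no surviving spouse, so the entire estate passes to Yoshiko's descendants per stirpes.
The estate is divided into 5 equal shares of 1/5 among Ryo, Noboru, Midori, Satoshi, Kenji.
Ryo is living and takes 1/5.
Noboru predeceased; the 1/5 allotted to Noboru's branch passes to Noboru's issue by representation.
The 1/5 is divided into 3 equal shares of 1/15 among Isamu, Fumio, Kaede.
Isamu is living and takes 1/15.
Fumio is living and takes 1/15.
Kaede is living and takes 1/15.
Midori predeceased; the 1/5 allotted to Midori's branch passes to Midori's issue by representation.
The 1/5 is divided into 3 equal shares of 1/15 among Emiko, Mariko, Reiko.
Emiko predeceased; the 1/15 allotted to Emiko's branch passes to Emiko's issue by representation.
Haruki is the sole taker at this level and receives the full 1/15.
Mariko is living and takes 1/15.
Reiko is living and takes 1/15.
Satoshi is living and takes 1/5.
Kenji predeceased; the 1/5 allotted to Kenji's branch passes to Kenji's issue by representation.
The 1/5 is divided into 2 equal shares of 1/10 among Akira, Sachiko.
Akira is living and takes 1/10.
Sachiko predeceased; the 1/10 allotted to Sachiko's branch passes to Sachiko's issue by representation.
The 1/10 is divided into 3 equal shares of 1/30 among Junko, Takeshi, Yori.
Junko is living and takes 1/30.
Takeshi is living and takes 1/30.
Yori is living and takes 1/30.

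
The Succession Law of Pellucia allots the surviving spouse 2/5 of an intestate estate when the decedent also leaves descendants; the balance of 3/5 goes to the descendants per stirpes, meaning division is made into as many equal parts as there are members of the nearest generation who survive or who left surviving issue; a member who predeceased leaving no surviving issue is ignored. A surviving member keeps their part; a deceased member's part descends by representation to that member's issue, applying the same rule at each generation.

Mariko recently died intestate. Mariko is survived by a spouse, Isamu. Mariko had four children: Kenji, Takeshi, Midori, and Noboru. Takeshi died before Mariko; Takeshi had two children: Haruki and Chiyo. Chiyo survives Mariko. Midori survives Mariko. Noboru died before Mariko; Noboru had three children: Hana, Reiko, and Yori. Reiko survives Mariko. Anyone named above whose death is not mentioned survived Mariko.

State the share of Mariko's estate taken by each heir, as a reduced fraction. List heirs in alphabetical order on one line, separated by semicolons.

Chiyo 3/40; Hana 1/20; Haruki 3/40; Isamu 2/5; Kenji 3/20; Midori 3/20; Reiko 1/20; Yori 1/20

Isamu, as surviving spouse, takes 2/5.
The remaining 3/5 passes to Mariko's descendants per stirpes.
The 3/5 is divided into 4 equal shares of 3/20 among Kenji, Takeshi, Midori, Noboru.
Kenji is living and takes 3/20.
Takeshi predeceased; the 3/20 allotted to Takeshi's branch passes to Takeshi's issue by representation.
The 3/20 is divided into 2 equal shares of 3/40 among Haruki, Chiyo.
Haruki is living and takes 3/40.
Chiyo is living and takes 3/40.
Midori is living and takes 3/20.
Noboru predeceased; the 3/20 allotted to Noboru's branch passes to Noboru's issue by representation.
The 3/20 is divided into 3 equal shares of 1/20 among Hana, Reiko, Yori.
Hana is living and takes 1/20.
Reiko is living and takes 1/20.
Yori is living and takes 1/20.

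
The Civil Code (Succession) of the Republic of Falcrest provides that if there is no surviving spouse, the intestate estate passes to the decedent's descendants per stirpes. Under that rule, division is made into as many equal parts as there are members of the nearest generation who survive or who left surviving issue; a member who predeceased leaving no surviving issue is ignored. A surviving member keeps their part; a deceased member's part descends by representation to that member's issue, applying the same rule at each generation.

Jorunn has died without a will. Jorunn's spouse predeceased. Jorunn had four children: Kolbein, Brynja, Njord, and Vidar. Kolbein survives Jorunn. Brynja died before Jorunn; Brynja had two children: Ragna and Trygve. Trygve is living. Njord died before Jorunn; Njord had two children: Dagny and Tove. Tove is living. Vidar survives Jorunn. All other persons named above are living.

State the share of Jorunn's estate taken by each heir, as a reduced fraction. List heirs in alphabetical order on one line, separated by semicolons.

Dagny 1/8; Kolbein 1/4; Ragna 1/8; Tove 1/8; Trygve 1/8; Vidar 1/4

There is no surviving spouse, so the entire estate passes to Jorunn's descendants per stirpes.
The estate is divided into 4 equal shares of 1/4 among Kolbein, Brynja, Njord, Vidar.
Kolbein is living and takes 1/4.
Brynja predeceased; the 1/4 allotted to Brynja's branch passes to Brynja's issue by representation.
The 1/4 is divided into 2 equal shares of 1/8 among Ragna, Trygve.
Ragna is living and takes 1/8.
Trygve is living and takes 1/8.
Njord predeceased; the 1/4 allotted to Njord's branch passes to Njord's issue by representation.
The 1/4 is divided into 2 equal shares of 1/8 among Dagny, Tove.
Dagny is living and takes 1/8.
Tove is living and takes 1/8.
Vidar is living and takes 1/4.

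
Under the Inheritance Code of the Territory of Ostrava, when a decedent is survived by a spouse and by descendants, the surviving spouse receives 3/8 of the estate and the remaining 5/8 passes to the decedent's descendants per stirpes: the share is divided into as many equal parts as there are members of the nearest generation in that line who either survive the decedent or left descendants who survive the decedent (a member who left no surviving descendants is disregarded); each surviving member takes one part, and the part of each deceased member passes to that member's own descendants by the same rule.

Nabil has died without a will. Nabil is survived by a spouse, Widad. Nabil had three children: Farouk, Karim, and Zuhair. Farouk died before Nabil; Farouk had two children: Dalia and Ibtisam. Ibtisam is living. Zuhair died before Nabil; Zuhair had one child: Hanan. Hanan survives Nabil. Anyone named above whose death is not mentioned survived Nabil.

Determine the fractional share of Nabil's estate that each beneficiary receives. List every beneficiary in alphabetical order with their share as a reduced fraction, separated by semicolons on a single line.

Widad, as surviving spouse, takes 3/8.
The remaining 5/8 passes to Nabil's descendants per stirpes.
The 5/8 is divided into 3 equal shares of 5/24 among Farouk, Karim, Zuhair.
Farouk predeceased; the 5/24 allotted to Farouk's branch passes to Farouk's issue by representation.
The 5/24 is divided into 2 equal shares of 5/48 among Dalia, Ibtisam.
Dalia is living and takes 5/48.
Ibtisam is living and takes 5/48.
Karim is living and takes 5/24.
Zuhair predeceased; the 5/24 allotted to Zuhair's branch passes to Zuhair's issue by representation.
Hanan is the sole taker at this level and receives the full 5/24.

Dalia 5/48; Hanan 5/24; Ibtisam 5/48; Karim 5/24; Widad 3/8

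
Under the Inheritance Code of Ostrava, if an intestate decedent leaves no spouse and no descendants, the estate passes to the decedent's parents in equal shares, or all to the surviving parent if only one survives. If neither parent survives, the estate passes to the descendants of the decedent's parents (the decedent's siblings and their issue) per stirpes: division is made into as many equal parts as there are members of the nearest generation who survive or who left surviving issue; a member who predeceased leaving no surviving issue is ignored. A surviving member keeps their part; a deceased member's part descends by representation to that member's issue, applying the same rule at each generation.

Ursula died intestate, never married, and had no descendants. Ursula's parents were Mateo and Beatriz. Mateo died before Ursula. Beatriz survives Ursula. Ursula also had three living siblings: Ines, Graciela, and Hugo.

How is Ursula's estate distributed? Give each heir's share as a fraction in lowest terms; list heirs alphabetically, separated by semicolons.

Only one parent, Beatriz, survives, so Beatriz takes the entire estate. The siblings take nothing because a surviving parent has priority.

Beatriz 1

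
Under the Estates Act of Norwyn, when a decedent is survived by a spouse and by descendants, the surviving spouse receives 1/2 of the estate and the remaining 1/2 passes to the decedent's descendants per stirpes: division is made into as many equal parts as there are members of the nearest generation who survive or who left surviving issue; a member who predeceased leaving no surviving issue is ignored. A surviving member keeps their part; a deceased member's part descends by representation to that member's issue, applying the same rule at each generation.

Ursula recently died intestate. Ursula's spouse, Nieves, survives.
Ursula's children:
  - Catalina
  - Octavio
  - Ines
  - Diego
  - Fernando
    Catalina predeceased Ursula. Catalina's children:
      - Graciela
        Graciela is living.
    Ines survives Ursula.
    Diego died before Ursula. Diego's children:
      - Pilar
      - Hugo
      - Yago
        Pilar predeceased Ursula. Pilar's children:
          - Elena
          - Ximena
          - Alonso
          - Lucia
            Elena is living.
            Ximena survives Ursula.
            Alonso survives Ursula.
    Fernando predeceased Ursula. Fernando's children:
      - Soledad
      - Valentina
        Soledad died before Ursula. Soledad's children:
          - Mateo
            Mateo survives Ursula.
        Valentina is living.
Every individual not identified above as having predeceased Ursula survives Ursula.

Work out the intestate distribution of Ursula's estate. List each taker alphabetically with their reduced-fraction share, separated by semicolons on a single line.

Alonso 1/120; Elena 1/120; Graciela 1/10; Hugo 1/30; Ines 1/10; Lucia 1/120; Mateo 1/20; Nieves 1/2; Octavio 1/10; Valentina 1/20; Ximena 1/120; Yago 1/30

Nieves, as surviving spouse, takes 1/2.
The remaining 1/2 passes to Ursula's descendants per stirpes.
The 1/2 is divided into 5 equal shares of 1/10 among Catalina, Octavio, Ines, Diego, Fernando.
Catalina predeceased; the 1/10 allotted to Catalina's branch passes to Catalina's issue by representation.
Graciela is the sole taker at this level and receives the full 1/10.
Octavio is living and takes 1/10.
Ines is living and takes 1/10.
Diego predeceased; the 1/10 allotted to Diego's branch passes to Diego's issue by representation.
The 1/10 is divided into 3 equal shares of 1/30 among Pilar, Hugo, Yago.
Pilar predeceased; the 1/30 allotted to Pilar's branch passes to Pilar's issue by representation.
The 1/30 is divided into 4 equal shares of 1/120 among Elena, Ximena, Alonso, Lucia.
Elena is living and takes 1/120.
Ximena is living and takes 1/120.
Alonso is living and takes 1/120.
Lucia is living and takes 1/120.
Hugo is living and takes 1/30.
Yago is living and takes 1/30.
Fernando predeceased; the 1/10 allotted to Fernando's branch passes to Fernando's issue by representation.
The 1/10 is divided into 2 equal shares of 1/20 among Soledad, Valentina.
Soledad predeceased; the 1/20 allotted to Soledad's branch passes to Soledad's issue by representation.
Mateo is the sole taker at this level and receives the full 1/20.
Valentina is living and takes 1/20.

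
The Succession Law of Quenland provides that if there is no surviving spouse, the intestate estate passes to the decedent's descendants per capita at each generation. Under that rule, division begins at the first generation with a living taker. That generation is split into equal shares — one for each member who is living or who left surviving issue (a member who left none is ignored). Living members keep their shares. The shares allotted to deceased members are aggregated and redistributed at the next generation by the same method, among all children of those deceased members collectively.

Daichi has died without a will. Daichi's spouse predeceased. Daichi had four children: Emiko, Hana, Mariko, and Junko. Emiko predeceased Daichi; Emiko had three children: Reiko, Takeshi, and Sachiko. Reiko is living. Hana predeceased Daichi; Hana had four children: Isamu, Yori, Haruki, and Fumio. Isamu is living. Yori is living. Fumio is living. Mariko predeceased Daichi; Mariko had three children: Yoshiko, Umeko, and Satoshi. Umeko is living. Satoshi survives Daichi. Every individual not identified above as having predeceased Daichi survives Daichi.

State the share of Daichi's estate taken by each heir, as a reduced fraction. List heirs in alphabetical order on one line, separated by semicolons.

Fumio 3/40; Haruki 3/40; Isamu 3/40; Junko 1/4; Reiko 3/40; Sachiko 3/40; Satoshi 3/40; Takeshi 3/40; Umeko 3/40; Yori 3/40; Yoshiko 3/40

There is no surviving spouse, so the entire estate passes to Daichi's descendants per capita at each generation.
At generation 1 (Emiko, Hana, Mariko, Junko) there are 4 shares of (1)/4 = 1/4 each.
Living: Junko — each takes 1/4.
Deceased: Emiko, Hana, and Mariko. Their combined 3/4 is pooled and carried to generation 2.
At generation 2 (Reiko, Takeshi, Sachiko, Isamu, Yori, Haruki, Fumio, Yoshiko, Umeko, Satoshi) there are 10 shares of (3/4)/10 = 3/40 each.
Living: Reiko, Takeshi, Sachiko, Isamu, Yori, Haruki, Fumio, Yoshiko, Umeko, and Satoshi — each takes 3/40.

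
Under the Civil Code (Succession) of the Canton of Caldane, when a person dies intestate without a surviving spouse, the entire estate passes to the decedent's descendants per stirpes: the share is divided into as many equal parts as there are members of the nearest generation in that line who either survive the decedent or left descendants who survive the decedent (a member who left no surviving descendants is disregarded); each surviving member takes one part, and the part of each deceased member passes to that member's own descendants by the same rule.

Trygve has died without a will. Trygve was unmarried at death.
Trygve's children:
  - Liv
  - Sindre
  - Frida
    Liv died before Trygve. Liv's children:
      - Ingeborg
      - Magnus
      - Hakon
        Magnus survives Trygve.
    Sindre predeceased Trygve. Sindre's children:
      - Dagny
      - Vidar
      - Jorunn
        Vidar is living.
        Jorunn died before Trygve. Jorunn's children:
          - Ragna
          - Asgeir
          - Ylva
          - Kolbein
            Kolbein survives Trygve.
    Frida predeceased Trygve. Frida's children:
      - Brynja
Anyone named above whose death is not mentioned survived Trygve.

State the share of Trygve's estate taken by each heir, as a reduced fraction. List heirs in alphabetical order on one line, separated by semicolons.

There is no surviving spouse, so the entire estate passes to Trygve's descendants per stirpes.
The estate is divided into 3 equal shares of 1/3 among Liv, Sindre, Frida.
Liv predeceased; the 1/3 allotted to Liv's branch passes to Liv's issue by representation.
The 1/3 is divided into 3 equal shares of 1/9 among Ingeborg, Magnus, Hakon.
Ingeborg is living and takes 1/9.
Magnus is living and takes 1/9.
Hakon is living and takes 1/9.
Sindre predeceased; the 1/3 allotted to Sindre's branch passes to Sindre's issue by representation.
The 1/3 is divided into 3 equal shares of 1/9 among Dagny, Vidar, Jorunn.
Dagny is living and takes 1/9.
Vidar is living and takes 1/9.
Jorunn predeceased; the 1/9 allotted to Jorunn's branch passes to Jorunn's issue by representation.
The 1/9 is divided into 4 equal shares of 1/36 among Ragna, Asgeir, Ylva, Kolbein.
Ragna is living and takes 1/36.
Asgeir is living and takes 1/36.
Ylva is living and takes 1/36.
Kolbein is living and takes 1/36.
Frida predeceased; the 1/3 allotted to Frida's branch passes to Frida's issue by representation.
Brynja is the sole taker at this level and receives the full 1/3.

Asgeir 1/36; Brynja 1/3; Dagny 1/9; Hakon 1/9; Ingeborg 1/9; Kolbein 1/36; Magnus 1/9; Ragna 1/36; Vidar 1/9; Ylva 1/36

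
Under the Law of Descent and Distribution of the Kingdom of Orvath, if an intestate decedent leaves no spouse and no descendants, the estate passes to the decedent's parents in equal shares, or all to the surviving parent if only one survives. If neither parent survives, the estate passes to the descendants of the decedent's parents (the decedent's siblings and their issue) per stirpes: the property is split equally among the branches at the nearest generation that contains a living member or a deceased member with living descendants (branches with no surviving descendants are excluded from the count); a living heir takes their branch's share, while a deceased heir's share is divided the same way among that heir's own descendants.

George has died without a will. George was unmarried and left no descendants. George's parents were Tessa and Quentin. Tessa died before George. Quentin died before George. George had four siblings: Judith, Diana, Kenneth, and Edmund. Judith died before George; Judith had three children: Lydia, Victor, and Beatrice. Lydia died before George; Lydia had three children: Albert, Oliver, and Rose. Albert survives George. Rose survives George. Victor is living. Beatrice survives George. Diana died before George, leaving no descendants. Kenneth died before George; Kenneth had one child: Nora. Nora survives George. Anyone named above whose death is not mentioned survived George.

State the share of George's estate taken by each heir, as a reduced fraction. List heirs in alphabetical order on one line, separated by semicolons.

Neither parent survives and there are no descendants, so the estate passes to George's siblings and their issue per stirpes.
Diana left no surviving issue, so that branch lapses and is disregarded.
The estate is divided into 3 equal shares of 1/3 among Judith, Kenneth, Edmund.
Judith predeceased; the 1/3 allotted to Judith's branch passes to Judith's issue by representation.
The 1/3 is divided into 3 equal shares of 1/9 among Lydia, Victor, Beatrice.
Lydia predeceased; the 1/9 allotted to Lydia's branch passes to Lydia's issue by representation.
The 1/9 is divided into 3 equal shares of 1/27 among Albert, Oliver, Rose.
Albert is living and takes 1/27.
Oliver is living and takes 1/27.
Rose is living and takes 1/27.
Victor is living and takes 1/9.
Beatrice is living and takes 1/9.
Kenneth predeceased; the 1/3 allotted to Kenneth's branch passes to Kenneth's issue by representation.
Nora is the sole taker at this level and receives the full 1/3.
Edmund is living and takes 1/3.

Albert 1/27; Beatrice 1/9; Edmund 1/3; Nora 1/3; Oliver 1/27; Rose 1/27; Victor 1/9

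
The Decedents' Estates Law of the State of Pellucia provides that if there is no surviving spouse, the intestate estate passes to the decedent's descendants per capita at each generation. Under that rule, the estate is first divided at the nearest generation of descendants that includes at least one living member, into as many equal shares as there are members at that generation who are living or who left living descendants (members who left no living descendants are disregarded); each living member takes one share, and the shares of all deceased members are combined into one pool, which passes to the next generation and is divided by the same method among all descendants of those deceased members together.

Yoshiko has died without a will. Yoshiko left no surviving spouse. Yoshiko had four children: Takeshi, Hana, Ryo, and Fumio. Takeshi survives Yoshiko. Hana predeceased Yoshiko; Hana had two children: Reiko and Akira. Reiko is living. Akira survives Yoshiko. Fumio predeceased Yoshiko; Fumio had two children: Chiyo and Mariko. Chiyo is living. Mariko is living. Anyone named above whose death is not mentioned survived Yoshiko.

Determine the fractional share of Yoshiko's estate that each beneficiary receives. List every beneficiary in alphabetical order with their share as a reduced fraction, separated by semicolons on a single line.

There is no surviving spouse, so the entire estate passes to Yoshiko's descendants per capita at each generation.
At generation 1 (Takeshi, Hana, Ryo, Fumio) there are 4 shares of (1)/4 = 1/4 each.
Living: Takeshi and Ryo — each takes 1/4.
Deceased: Hana and Fumio. Their combined 1/2 is pooled and carried to generation 2.
At generation 2 (Reiko, Akira, Chiyo, Mariko) there are 4 shares of (1/2)/4 = 1/8 each.
Living: Reiko, Akira, Chiyo, and Mariko — each takes 1/8.

Akira 1/8; Chiyo 1/8; Mariko 1/8; Reiko 1/8; Ryo 1/4; Takeshi 1/4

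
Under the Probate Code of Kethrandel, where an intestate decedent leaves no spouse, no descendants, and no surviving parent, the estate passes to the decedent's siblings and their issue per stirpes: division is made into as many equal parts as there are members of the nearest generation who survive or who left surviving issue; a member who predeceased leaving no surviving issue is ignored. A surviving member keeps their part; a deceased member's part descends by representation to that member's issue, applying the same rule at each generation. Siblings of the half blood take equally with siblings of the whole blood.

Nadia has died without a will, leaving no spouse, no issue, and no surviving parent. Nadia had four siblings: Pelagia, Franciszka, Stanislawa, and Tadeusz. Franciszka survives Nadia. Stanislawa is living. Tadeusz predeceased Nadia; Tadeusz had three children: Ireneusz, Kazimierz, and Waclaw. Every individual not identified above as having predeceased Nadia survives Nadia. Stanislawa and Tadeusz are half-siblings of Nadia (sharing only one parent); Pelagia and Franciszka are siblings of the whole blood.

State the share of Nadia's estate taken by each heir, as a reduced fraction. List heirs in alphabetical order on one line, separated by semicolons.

Franciszka 1/4; Ireneusz 1/12; Kazimierz 1/12; Pelagia 1/4; Stanislawa 1/4; Waclaw 1/12

No spouse, descendants, or parent survives, so the estate passes to Nadia's siblings per stirpes.
Half-blood and whole-blood siblings take equally under the stated rule.
The estate is divided into 4 equal shares of 1/4 among Pelagia, Franciszka, Stanislawa, Tadeusz.
Pelagia is living and takes 1/4.
Franciszka is living and takes 1/4.
Stanislawa is living and takes 1/4.
Tadeusz predeceased; the 1/4 allotted to Tadeusz's branch passes to Tadeusz's issue by representation.
The 1/4 is divided into 3 equal shares of 1/12 among Ireneusz, Kazimierz, Waclaw.
Ireneusz is living and takes 1/12.
Kazimierz is living and takes 1/12.
Waclaw is living and takes 1/12.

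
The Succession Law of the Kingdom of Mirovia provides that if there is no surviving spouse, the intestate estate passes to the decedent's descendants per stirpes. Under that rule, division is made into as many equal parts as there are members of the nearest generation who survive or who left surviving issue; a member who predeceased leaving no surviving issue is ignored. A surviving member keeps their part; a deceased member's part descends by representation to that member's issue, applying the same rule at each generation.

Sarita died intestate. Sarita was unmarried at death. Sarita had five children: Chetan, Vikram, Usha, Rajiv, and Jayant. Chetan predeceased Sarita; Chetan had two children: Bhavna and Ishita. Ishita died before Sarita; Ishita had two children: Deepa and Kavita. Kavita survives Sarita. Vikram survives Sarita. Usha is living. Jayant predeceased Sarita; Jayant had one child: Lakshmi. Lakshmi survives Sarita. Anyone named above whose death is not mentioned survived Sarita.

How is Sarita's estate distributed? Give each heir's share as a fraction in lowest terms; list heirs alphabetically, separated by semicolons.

Bhavna 1/10; Deepa 1/20; Kavita 1/20; Lakshmi 1/5; Rajiv 1/5; Usha 1/5; Vikram 1/5

There is no surviving spouse, so the entire estate passes to Sarita's descendants per stirpes.
The estate is divided into 5 equal shares of 1/5 among Chetan, Vikram, Usha, Rajiv, Jayant.
Chetan predeceased; the 1/5 allotted to Chetan's branch passes to Chetan's issue by representation.
The 1/5 is divided into 2 equal shares of 1/10 among Bhavna, Ishita.
Bhavna is living and takes 1/10.
Ishita predeceased; the 1/10 allotted to Ishita's branch passes to Ishita's issue by representation.
The 1/10 is divided into 2 equal shares of 1/20 among Deepa, Kavita.
Deepa is living and takes 1/20.
Kavita is living and takes 1/20.
Vikram is living and takes 1/5.
Usha is living and takes 1/5.
Rajiv is living and takes 1/5.
Jayant predeceased; the 1/5 allotted to Jayant's branch passes to Jayant's issue by representation.
Lakshmi is the sole taker at this level and receives the full 1/5.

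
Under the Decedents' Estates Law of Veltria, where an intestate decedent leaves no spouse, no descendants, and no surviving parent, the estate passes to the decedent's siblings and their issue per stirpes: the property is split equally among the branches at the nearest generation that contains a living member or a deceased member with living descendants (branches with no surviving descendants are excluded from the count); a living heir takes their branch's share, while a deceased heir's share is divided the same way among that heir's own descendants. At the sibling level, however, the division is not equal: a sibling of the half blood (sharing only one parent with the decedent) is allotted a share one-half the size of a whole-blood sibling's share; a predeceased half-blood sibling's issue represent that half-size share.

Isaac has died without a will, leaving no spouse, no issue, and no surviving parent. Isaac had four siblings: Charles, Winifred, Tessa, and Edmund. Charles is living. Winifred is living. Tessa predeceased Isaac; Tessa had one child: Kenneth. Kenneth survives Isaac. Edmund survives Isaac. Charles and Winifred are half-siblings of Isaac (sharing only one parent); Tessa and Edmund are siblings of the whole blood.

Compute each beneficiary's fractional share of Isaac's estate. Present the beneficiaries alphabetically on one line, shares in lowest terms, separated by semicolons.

Charles 1/6; Edmund 1/3; Kenneth 1/3; Winifred 1/6

No spouse, descendants, or parent survives, so the estate passes to Isaac's siblings per stirpes.
Half-blood siblings count for one-half the weight of whole-blood siblings at the initial division.
Dividing 1 in proportion to weights (total weight 3): Charles (weight 1/2) → 1/6; Winifred (weight 1/2) → 1/6; Tessa (weight 1) → 1/3; Edmund (weight 1) → 1/3.
Charles is living and takes 1/6.
Winifred is living and takes 1/6.
Tessa predeceased; the 1/3 allotted to Tessa's branch passes to Tessa's issue by representation.
Kenneth is the sole taker at this level and receives the full 1/3.
Edmund is living and takes 1/3.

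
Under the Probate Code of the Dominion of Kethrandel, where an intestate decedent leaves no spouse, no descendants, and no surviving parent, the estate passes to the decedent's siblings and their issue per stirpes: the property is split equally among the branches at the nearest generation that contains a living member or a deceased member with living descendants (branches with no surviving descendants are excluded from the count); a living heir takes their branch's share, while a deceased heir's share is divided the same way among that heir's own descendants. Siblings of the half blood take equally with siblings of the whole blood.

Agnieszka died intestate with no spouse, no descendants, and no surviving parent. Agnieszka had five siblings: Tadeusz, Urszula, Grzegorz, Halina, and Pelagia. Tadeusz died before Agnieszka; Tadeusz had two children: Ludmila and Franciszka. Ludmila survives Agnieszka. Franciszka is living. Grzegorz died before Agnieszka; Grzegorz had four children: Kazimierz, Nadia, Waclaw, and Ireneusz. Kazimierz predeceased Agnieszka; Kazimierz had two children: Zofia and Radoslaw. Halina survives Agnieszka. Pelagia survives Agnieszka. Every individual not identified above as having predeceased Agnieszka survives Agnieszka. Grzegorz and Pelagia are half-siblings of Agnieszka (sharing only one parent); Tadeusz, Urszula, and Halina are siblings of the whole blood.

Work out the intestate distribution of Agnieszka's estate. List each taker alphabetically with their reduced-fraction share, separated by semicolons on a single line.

Franciszka 1/10; Halina 1/5; Ireneusz 1/20; Ludmila 1/10; Nadia 1/20; Pelagia 1/5; Radoslaw 1/40; Urszula 1/5; Waclaw 1/20; Zofia 1/40

No spouse, descendants, or parent survives, so the estate passes to Agnieszka's siblings per stirpes.
Half-blood and whole-blood siblings take equally under the stated rule.
The estate is divided into 5 equal shares of 1/5 among Tadeusz, Urszula, Grzegorz, Halina, Pelagia.
Tadeusz predeceased; the 1/5 allotted to Tadeusz's branch passes to Tadeusz's issue by representation.
The 1/5 is divided into 2 equal shares of 1/10 among Ludmila, Franciszka.
Ludmila is living and takes 1/10.
Franciszka is living and takes 1/10.
Urszula is living and takes 1/5.
Grzegorz predeceased; the 1/5 allotted to Grzegorz's branch passes to Grzegorz's issue by representation.
The 1/5 is divided into 4 equal shares of 1/20 among Kazimierz, Nadia, Waclaw, Ireneusz.
Kazimierz predeceased; the 1/20 allotted to Kazimierz's branch passes to Kazimierz's issue by representation.
The 1/20 is divided into 2 equal shares of 1/40 among Zofia, Radoslaw.
Zofia is living and takes 1/40.
Radoslaw is living and takes 1/40.
Nadia is living and takes 1/20.
Waclaw is living and takes 1/20.
Ireneusz is living and takes 1/20.
Halina is living and takes 1/5.
Pelagia is living and takes 1/5.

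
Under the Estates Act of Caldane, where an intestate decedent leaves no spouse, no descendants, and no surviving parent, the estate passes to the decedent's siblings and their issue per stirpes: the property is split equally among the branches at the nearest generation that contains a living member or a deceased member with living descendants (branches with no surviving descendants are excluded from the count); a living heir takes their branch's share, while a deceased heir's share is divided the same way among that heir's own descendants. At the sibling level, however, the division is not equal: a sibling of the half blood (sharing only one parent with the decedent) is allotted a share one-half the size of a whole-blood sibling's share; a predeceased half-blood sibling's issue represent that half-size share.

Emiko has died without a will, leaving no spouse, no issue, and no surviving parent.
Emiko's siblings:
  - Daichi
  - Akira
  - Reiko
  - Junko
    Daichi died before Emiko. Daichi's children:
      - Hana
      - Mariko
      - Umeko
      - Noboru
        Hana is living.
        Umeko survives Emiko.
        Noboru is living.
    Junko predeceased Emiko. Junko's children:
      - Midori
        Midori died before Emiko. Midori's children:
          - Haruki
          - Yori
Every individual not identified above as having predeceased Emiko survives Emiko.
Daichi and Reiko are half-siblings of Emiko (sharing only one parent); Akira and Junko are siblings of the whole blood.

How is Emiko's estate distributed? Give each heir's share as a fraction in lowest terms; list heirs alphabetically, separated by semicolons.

No spouse, descendants, or parent survives, so the estate passes to Emiko's siblings per stirpes.
Half-blood siblings count for one-half the weight of whole-blood siblings at the initial division.
Dividing 1 in proportion to weights (total weight 3): Daichi (weight 1/2) → 1/6; Akira (weight 1) → 1/3; Reiko (weight 1/2) → 1/6; Junko (weight 1) → 1/3.
Daichi predeceased; the 1/6 allotted to Daichi's branch passes to Daichi's issue by representation.
The 1/6 is divided into 4 equal shares of 1/24 among Hana, Mariko, Umeko, Noboru.
Hana is living and takes 1/24.
Mariko is living and takes 1/24.
Umeko is living and takes 1/24.
Noboru is living and takes 1/24.
Akira is living and takes 1/3.
Reiko is living and takes 1/6.
Junko predeceased; the 1/3 allotted to Junko's branch passes to Junko's issue by representation.
Midori's line is the sole branch at this level, so the full 1/3 passes to Midori's issue by representation.
The 1/3 is divided into 2 equal shares of 1/6 among Haruki, Yori.
Haruki is living and takes 1/6.
Yori is living and takes 1/6.

Akira 1/3; Hana 1/24; Haruki 1/6; Mariko 1/24; Noboru 1/24; Reiko 1/6; Umeko 1/24; Yori 1/6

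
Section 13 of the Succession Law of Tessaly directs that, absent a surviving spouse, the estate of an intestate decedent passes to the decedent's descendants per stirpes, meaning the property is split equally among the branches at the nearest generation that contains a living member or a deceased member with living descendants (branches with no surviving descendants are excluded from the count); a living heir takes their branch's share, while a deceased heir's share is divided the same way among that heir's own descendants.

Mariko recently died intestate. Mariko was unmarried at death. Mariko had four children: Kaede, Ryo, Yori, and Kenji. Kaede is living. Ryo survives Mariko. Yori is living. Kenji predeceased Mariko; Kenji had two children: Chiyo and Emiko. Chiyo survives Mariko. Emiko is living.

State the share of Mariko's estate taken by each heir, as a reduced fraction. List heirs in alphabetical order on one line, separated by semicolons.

There is no surviving spouse, so the entire estate passes to Mariko's descendants per stirpes.
The estate is divided into 4 equal shares of 1/4 among Kaede, Ryo, Yori, Kenji.
Kaede is living and takes 1/4.
Ryo is living and takes 1/4.
Yori is living and takes 1/4.
Kenji predeceased; the 1/4 allotted to Kenji's branch passes to Kenji's issue by representation.
The 1/4 is divided into 2 equal shares of 1/8 among Chiyo, Emiko.
Chiyo is living and takes 1/8.
Emiko is living and takes 1/8.

Chiyo 1/8; Emiko 1/8; Kaede 1/4; Ryo 1/4; Yori 1/4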